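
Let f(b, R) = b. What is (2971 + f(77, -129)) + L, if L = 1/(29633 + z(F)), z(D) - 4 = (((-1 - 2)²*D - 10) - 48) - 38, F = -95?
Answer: 87434929/28686 ≈ 3048.0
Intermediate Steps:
z(D) = -92 + 9*D (z(D) = 4 + ((((-1 - 2)²*D - 10) - 48) - 38) = 4 + ((((-3)²*D - 10) - 48) - 38) = 4 + (((9*D - 10) - 48) - 38) = 4 + (((-10 + 9*D) - 48) - 38) = 4 + ((-58 + 9*D) - 38) = 4 + (-96 + 9*D) = -92 + 9*D)
L = 1/28686 (L = 1/(29633 + (-92 + 9*(-95))) = 1/(29633 + (-92 - 855)) = 1/(29633 - 947) = 1/28686 ≈ 3.4860e-5)
(2971 + f(77, -129)) + L = (2971 + 77) + 1/28686 = 3048 + 1/28686 = 87434929/28686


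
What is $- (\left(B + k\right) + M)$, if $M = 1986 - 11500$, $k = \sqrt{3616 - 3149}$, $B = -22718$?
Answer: $32232 - \sqrt{467} \approx 32210.0$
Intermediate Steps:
$k = \sqrt{467} \approx 21.61$
$M = -9514$
$- (\left(B + k\right) + M) = - (\left(-22718 + \sqrt{467}\right) - 9514) = - (-32232 + \sqrt{467}) = 32232 - \sqrt{467}$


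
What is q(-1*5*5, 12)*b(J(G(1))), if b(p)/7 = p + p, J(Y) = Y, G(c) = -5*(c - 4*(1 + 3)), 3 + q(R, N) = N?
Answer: 9450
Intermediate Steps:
q(R, N) = -3 + N
G(c) = 80 - 5*c (G(c) = -5*(c - 4*4) = -5*(c - 16) = -5*(-16 + c) = 80 - 5*c)
b(p) = 14*p (b(p) = 7*(p + p) = 7*(2*p) = 14*p)
q(-1*5*5, 12)*b(J(G(1))) = (-3 + 12)*(14*(80 - 5*1)) = 9*(14*(80 - 5)) = 9*(14*75) = 9*1050 = 9450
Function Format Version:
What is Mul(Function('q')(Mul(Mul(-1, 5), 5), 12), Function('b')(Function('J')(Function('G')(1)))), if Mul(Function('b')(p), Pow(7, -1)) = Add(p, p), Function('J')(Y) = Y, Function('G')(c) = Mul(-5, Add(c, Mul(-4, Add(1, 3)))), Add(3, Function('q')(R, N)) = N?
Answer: 9450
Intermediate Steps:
Function('q')(R, N) = Add(-3, N)
Function('G')(c) = Add(80, Mul(-5, c)) (Function('G')(c) = Mul(-5, Add(c, Mul(-4, 4))) = Mul(-5, Add(c, -16)) = Mul(-5, Add(-16, c)) = Add(80, Mul(-5, c)))
Function('b')(p) = Mul(14, p) (Function('b')(p) = Mul(7, Add(p, p)) = Mul(7, Mul(2, p)) = Mul(14, p))
Mul(Function('q')(Mul(Mul(-1, 5), 5), 12), Function('b')(Function('J')(Function('G')(1)))) = Mul(Add(-3, 12), Mul(14, Add(80, Mul(-5, 1)))) = Mul(9, Mul(14, Add(80, -5))) = Mul(9, Mul(14, 75)) = Mul(9, 1050) = 9450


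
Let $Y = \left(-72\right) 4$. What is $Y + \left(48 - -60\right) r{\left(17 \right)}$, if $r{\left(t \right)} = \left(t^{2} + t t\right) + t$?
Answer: $63972$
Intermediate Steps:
$Y = -288$
$r{\left(t \right)} = t + 2 t^{2}$ ($r{\left(t \right)} = \left(t^{2} + t^{2}\right) + t = 2 t^{2} + t = t + 2 t^{2}$)
$Y + \left(48 - -60\right) r{\left(17 \right)} = -288 + \left(48 - -60\right) 17 \left(1 + 2 \cdot 17\right) = -288 + \left(48 + 60\right) 17 \left(1 + 34\right) = -288 + 108 \cdot 17 \cdot 35 = -288 + 108 \cdot 595 = -288 + 64260 = 63972$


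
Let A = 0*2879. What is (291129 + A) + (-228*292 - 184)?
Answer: 224369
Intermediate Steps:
A = 0
(291129 + A) + (-228*292 - 184) = (291129 + 0) + (-228*292 - 184) = 291129 + (-66576 - 184) = 291129 - 66760 = 224369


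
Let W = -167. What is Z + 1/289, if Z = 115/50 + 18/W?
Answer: 1059699/482630 ≈ 2.1957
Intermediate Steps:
Z = 3661/1670 (Z = 115/50 + 18/(-167) = 115*(1/50) + 18*(-1/167) = 23/10 - 18/167 = 3661/1670 ≈ 2.1922)
Z + 1/289 = 3661/1670 + 1/289 = 1059699/482630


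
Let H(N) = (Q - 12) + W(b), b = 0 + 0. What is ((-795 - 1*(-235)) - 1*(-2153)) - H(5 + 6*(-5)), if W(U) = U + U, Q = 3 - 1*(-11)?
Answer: 1591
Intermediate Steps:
b = 0
Q = 14 (Q = 3 + 11 = 14)
W(U) = 2*U
H(N) = 2 (H(N) = (14 - 12) + 2*0 = 2 + 0 = 2)
((-795 - 1*(-235)) - 1*(-2153)) - H(5 + 6*(-5)) = ((-795 - 1*(-235)) - 1*(-2153)) - 1*2 = ((-795 + 235) + 2153) - 2 = (-560 + 2153) - 2 = 1593 - 2 = 1591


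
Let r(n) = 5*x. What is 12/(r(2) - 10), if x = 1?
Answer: -12/5 ≈ -2.4000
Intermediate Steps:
r(n) = 5 (r(n) = 5*1 = 5)
12/(r(2) - 10) = 12/(5 - 10) = 12/(-5) = 12*(-1/5) = -12/5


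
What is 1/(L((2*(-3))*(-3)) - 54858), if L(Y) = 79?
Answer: -1/54779 ≈ -1.8255e-5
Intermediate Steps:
1/(L((2*(-3))*(-3)) - 54858) = 1/(79 - 54858) = 1/(-54779) = -1/54779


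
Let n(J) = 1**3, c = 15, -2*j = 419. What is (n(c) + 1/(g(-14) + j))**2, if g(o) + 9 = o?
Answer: 214369/216225 ≈ 0.99142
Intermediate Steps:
j = -419/2 (j = -1/2*419 = -419/2 ≈ -209.50)
g(o) = -9 + o
n(J) = 1
(n(c) + 1/(g(-14) + j))**2 = (1 + 1/((-9 - 14) - 419/2))**2 = (1 + 1/(-23 - 419/2))**2 = (1 + 1/(-465/2))**2 = (1 - 2/465)**2 = (463/465)**2 = 214369/216225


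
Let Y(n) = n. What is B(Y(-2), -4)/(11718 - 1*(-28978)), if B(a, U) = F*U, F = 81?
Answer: -81/10174 ≈ -0.0079615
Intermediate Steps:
B(a, U) = 81*U
B(Y(-2), -4)/(11718 - 1*(-28978)) = (81*(-4))/(11718 - 1*(-28978)) = -324/(11718 + 28978) = -324/40696 = -324*1/40696 = -81/10174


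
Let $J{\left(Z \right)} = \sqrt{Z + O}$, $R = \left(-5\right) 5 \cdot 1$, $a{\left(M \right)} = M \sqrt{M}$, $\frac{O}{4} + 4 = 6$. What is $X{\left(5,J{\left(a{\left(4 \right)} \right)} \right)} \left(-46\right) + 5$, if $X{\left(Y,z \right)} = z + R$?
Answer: $971$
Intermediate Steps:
$O = 8$ ($O = -16 + 4 \cdot 6 = -16 + 24 = 8$)
$a{\left(M \right)} = M^{\frac{3}{2}}$
$R = -25$ ($R = \left(-25\right) 1 = -25$)
$J{\left(Z \right)} = \sqrt{8 + Z}$ ($J{\left(Z \right)} = \sqrt{Z + 8} = \sqrt{8 + Z}$)
$X{\left(Y,z \right)} = -25 + z$ ($X{\left(Y,z \right)} = z - 25 = -25 + z$)
$X{\left(5,J{\left(a{\left(4 \right)} \right)} \right)} \left(-46\right) + 5 = \left(-25 + \sqrt{8 + 4^{\frac{3}{2}}}\right) \left(-46\right) + 5 = \left(-25 + \sqrt{8 + 8}\right) \left(-46\right) + 5 = \left(-25 + \sqrt{16}\right) \left(-46\right) + 5 = \left(-25 + 4\right) \left(-46\right) + 5 = \left(-21\right) \left(-46\right) + 5 = 966 + 5 = 971$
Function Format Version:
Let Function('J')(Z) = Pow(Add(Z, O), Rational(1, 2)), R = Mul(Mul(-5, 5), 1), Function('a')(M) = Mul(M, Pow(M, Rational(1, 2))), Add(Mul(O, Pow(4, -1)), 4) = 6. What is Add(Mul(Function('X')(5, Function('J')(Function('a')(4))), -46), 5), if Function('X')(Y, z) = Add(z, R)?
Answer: 971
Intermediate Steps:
O = 8 (O = Add(-16, Mul(4, 6)) = Add(-16, 24) = 8)
Function('a')(M) = Pow(M, Rational(3, 2))
R = -25 (R = Mul(-25, 1) = -25)
Function('J')(Z) = Pow(Add(8, Z), Rational(1, 2)) (Function('J')(Z) = Pow(Add(Z, 8), Rational(1, 2)) = Pow(Add(8, Z), Rational(1, 2)))
Function('X')(Y, z) = Add(-25, z) (Function('X')(Y, z) = Add(z, -25) = Add(-25, z))
Add(Mul(Function('X')(5, Function('J')(Function('a')(4))), -46), 5) = Add(Mul(Add(-25, Pow(Add(8, Pow(4, Rational(3, 2))), Rational(1, 2))), -46), 5) = Add(Mul(Add(-25, Pow(Add(8, 8), Rational(1, 2))), -46), 5) = Add(Mul(Add(-25, Pow(16, Rational(1, 2))), -46), 5) = Add(Mul(Add(-25, 4), -46), 5) = Add(Mul(-21, -46), 5) = Add(966, 5) = 971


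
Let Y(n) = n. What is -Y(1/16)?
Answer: -1/16 ≈ -0.062500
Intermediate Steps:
-Y(1/16) = -1/16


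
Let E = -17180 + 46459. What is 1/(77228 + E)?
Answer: 1/106507 ≈ 9.3891e-6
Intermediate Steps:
E = 29279
1/(77228 + E) = 1/(77228 + 29279) = 1/106507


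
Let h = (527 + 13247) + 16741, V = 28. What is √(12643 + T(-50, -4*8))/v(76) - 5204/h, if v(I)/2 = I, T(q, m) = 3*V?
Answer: -5204/30515 + √12727/152 ≈ 0.57166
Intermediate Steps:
T(q, m) = 84 (T(q, m) = 3*28 = 84)
v(I) = 2*I
h = 30515 (h = 13774 + 16741 = 30515)
√(12643 + T(-50, -4*8))/v(76) - 5204/h = √(12643 + 84)/((2*76)) - 5204/30515 = √12727/152 - 5204*1/30515 = √12727*(1/152) - 5204/30515 = √12727/152 - 5204/30515 = -5204/30515 + √12727/152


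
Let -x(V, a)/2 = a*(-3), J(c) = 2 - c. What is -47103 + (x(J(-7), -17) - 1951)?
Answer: -49156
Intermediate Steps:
x(V, a) = 6*a (x(V, a) = -2*a*(-3) = -(-6)*a = 6*a)
-47103 + (x(J(-7), -17) - 1951) = -47103 + (6*(-17) - 1951) = -47103 + (-102 - 1951) = -47103 - 2053 = -49156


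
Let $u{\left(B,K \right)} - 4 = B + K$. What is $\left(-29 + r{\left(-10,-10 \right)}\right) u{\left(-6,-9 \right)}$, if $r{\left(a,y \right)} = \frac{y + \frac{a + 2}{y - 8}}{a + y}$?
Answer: $\frac{28237}{90} \approx 313.74$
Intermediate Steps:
$u{\left(B,K \right)} = 4 + B + K$ ($u{\left(B,K \right)} = 4 + \left(B + K\right) = 4 + B + K$)
$r{\left(a,y \right)} = \frac{y + \frac{2 + a}{-8 + y}}{a + y}$
$\left(-29 + r{\left(-10,-10 \right)}\right) u{\left(-6,-9 \right)} = \left(-29 + \frac{2 - 10 + \left(-10\right)^{2} - -80}{\left(-10\right)^{2} - -80 - -80 - -100}\right) \left(4 - 6 - 9\right) = \left(-29 + \frac{2 - 10 + 100 + 80}{100 + 80 + 80 + 100}\right) \left(-11\right) = \left(-29 + \frac{1}{360} \cdot 172\right) \left(-11\right) = \left(-29 + \frac{43}{90}\right) \left(-11\right) = \left(- \frac{2567}{90}\right) \left(-11\right) = \frac{28237}{90}$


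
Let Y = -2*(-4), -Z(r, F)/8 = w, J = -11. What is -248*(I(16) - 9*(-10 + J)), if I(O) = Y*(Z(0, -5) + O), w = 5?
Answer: 744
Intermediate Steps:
Z(r, F) = -40 (Z(r, F) = -8*5 = -40)
Y = 8
I(O) = -320 + 8*O (I(O) = 8*(-40 + O) = -320 + 8*O)
-248*(I(16) - 9*(-10 + J)) = -248*((-320 + 8*16) - 9*(-10 - 11)) = -248*((-320 + 128) - 9*(-21)) = -248*(-192 + 189) = -248*(-3) = 744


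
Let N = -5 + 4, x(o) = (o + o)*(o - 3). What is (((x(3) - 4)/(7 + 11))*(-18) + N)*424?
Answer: 1272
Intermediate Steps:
x(o) = 2*o*(-3 + o) (x(o) = (2*o)*(-3 + o) = 2*o*(-3 + o))
N = -1
(((x(3) - 4)/(7 + 11))*(-18) + N)*424 = (((2*3*(-3 + 3) - 4)/(7 + 11))*(-18) - 1)*424 = (((2*3*0 - 4)/18)*(-18) - 1)*424 = (((0 - 4)*(1/18))*(-18) - 1)*424 = (-4*1/18*(-18) - 1)*424 = (-2/9*(-18) - 1)*424 = (4 - 1)*424 = 3*424 = 1272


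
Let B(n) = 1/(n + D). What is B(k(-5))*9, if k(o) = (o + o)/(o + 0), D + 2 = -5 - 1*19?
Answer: -3/8 ≈ -0.37500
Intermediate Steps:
D = -26 (D = -2 + (-5 - 1*19) = -2 + (-5 - 19) = -2 - 24 = -26)
k(o) = 2 (k(o) = (2*o)/o = 2)
B(n) = 1/(-26 + n) (B(n) = 1/(n - 26) = 1/(-26 + n))
B(k(-5))*9 = 9/(-26 + 2) = 9/(-24) = -1/24*9 = -3/8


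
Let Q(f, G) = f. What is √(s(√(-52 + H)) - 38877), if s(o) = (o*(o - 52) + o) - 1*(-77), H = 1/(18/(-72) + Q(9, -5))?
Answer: √(-47593560 - 3570*I*√15890)/35 ≈ 0.93187 - 197.11*I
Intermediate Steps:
H = 4/35 (H = 1/(18/(-72) + 9) = 1/(18*(-1/72) + 9) = 1/(-¼ + 9) = 1/(35/4) = 4/35 ≈ 0.11429)
s(o) = 77 + o + o*(-52 + o) (s(o) = (o*(-52 + o) + o) + 77 = (o + o*(-52 + o)) + 77 = 77 + o + o*(-52 + o))
√(s(√(-52 + H)) - 38877) = √((77 + (√(-52 + 4/35))² - 51*√(-52 + 4/35)) - 38877) = √((77 + (√(-1816/35))² - 102*I*√15890/35) - 38877) = √((77 + (2*I*√15890/35)² - 102*I*√15890/35) - 38877) = √((77 - 1816/35 - 102*I*√15890/35) - 38877) = √((879/35 - 102*I*√15890/35) - 38877) = √(-1359816/35 - 102*I*√15890/35)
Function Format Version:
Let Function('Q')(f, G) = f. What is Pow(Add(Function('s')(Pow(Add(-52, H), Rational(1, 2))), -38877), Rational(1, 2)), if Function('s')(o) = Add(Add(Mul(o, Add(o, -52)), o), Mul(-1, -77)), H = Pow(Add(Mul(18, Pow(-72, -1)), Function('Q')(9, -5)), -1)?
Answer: Mul(Rational(1, 35), Pow(Add(-47593560, Mul(-3570, I, Pow(15890, Rational(1, 2)))), Rational(1, 2))) ≈ Add(0.93187, Mul(-197.11, I))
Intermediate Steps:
H = Rational(4, 35) (H = Pow(Add(Mul(18, Pow(-72, -1)), 9), -1) = Pow(Add(Mul(18, Rational(-1, 72)), 9), -1) = Pow(Add(Rational(-1, 4), 9), -1) = Pow(Rational(35, 4), -1) = Rational(4, 35) ≈ 0.11429)
Function('s')(o) = Add(77, o, Mul(o, Add(-52, o))) (Function('s')(o) = Add(Add(Mul(o, Add(-52, o)), o), 77) = Add(Add(o, Mul(o, Add(-52, o))), 77) = Add(77, o, Mul(o, Add(-52, o))))
Pow(Add(Function('s')(Pow(Add(-52, H), Rational(1, 2))), -38877), Rational(1, 2)) = Pow(Add(Add(77, Pow(Pow(Add(-52, Rational(4, 35)), Rational(1, 2)), 2), Mul(-51, Pow(Add(-52, Rational(4, 35)), Rational(1, 2)))), -38877), Rational(1, 2)) = Pow(Add(Add(77, Pow(Pow(Rational(-1816, 35), Rational(1, 2)), 2), Mul(-51, Pow(Rational(-1816, 35), Rational(1, 2)))), -38877), Rational(1, 2)) = Pow(Add(Add(77, Pow(Mul(Rational(2, 35), I, Pow(15890, Rational(1, 2))), 2), Mul(-51, Mul(Rational(2, 35), I, Pow(15890, Rational(1, 2))))), -38877), Rational(1, 2)) = Pow(Add(Add(77, Rational(-1816, 35), Mul(Rational(-102, 35), I, Pow(15890, Rational(1, 2)))), -38877), Rational(1, 2)) = Pow(Add(Add(Rational(879, 35), Mul(Rational(-102, 35), I, Pow(15890, Rational(1, 2)))), -38877), Rational(1, 2)) = Pow(Add(Rational(-1359816, 35), Mul(Rational(-102, 35), I, Pow(15890, Rational(1, 2)))), Rational(1, 2))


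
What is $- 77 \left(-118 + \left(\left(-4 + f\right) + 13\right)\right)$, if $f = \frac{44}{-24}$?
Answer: $\frac{51205}{6} \approx 8534.2$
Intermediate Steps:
$f = - \frac{11}{6}$ ($f = 44 \left(- \frac{1}{24}\right) = - \frac{11}{6} \approx -1.8333$)
$- 77 \left(-118 + \left(\left(-4 + f\right) + 13\right)\right) = - 77 \left(-118 + \left(\left(-4 - \frac{11}{6}\right) + 13\right)\right) = - 77 \left(-118 + \left(- \frac{35}{6} + 13\right)\right) = - 77 \left(-118 + \frac{43}{6}\right) = \left(-77\right) \left(- \frac{665}{6}\right) = \frac{51205}{6}$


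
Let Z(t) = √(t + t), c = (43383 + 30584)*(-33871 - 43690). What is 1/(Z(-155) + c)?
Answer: -5736954487/32912646785909433479 - I*√310/32912646785909433479 ≈ -1.7431e-10 - 5.3496e-19*I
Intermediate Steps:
c = -5736954487 (c = 73967*(-77561) = -5736954487)
Z(t) = √2*√t (Z(t) = √(2*t) = √2*√t)
1/(Z(-155) + c) = 1/(√2*√(-155) - 5736954487) = 1/(√2*(I*√155) - 5736954487) = 1/(I*√310 - 5736954487) = 1/(-5736954487 + I*√310)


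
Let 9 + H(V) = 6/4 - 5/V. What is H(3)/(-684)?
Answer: 55/4104 ≈ 0.013402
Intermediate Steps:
H(V) = -15/2 - 5/V (H(V) = -9 + (6/4 - 5/V) = -9 + (6*(¼) - 5/V) = -9 + (3/2 - 5/V) = -15/2 - 5/V)
H(3)/(-684) = (-15/2 - 5/3)/(-684) = (-15/2 - 5*⅓)*(-1/684) = (-15/2 - 5/3)*(-1/684) = -55/6*(-1/684) = 55/4104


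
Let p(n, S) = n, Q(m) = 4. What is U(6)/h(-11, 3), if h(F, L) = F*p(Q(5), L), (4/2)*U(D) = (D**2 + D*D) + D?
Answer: -39/44 ≈ -0.88636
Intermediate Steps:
U(D) = D**2 + D/2 (U(D) = ((D**2 + D*D) + D)/2 = ((D**2 + D**2) + D)/2 = (2*D**2 + D)/2 = (D + 2*D**2)/2 = D**2 + D/2)
h(F, L) = 4*F (h(F, L) = F*4 = 4*F)
U(6)/h(-11, 3) = (6*(1/2 + 6))/((4*(-11))) = (6*(13/2))/(-44) = 39*(-1/44) = -39/44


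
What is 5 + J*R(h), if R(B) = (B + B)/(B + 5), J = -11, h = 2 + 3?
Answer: -6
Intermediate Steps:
h = 5
R(B) = 2*B/(5 + B) (R(B) = (2*B)/(5 + B) = 2*B/(5 + B))
5 + J*R(h) = 5 - 22*5/(5 + 5) = 5 - 22*5/10 = 5 - 11*1 = 5 - 11 = -6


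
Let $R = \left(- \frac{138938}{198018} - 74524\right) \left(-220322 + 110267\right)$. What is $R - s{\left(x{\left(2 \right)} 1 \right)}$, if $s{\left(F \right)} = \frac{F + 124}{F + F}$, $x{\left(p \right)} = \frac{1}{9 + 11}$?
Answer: $\frac{541368987613007}{66006} \approx 8.2018 \cdot 10^{9}$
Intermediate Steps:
$x{\left(p \right)} = \frac{1}{20}$
$s{\left(F \right)} = \frac{124 + F}{2 F}$
$R = \frac{270684534746725}{33003}$ ($R = \left(\left(-138938\right) \frac{1}{198018} - 74524\right) \left(-110055\right) = \left(- \frac{69469}{99009} - 74524\right) \left(-110055\right) = \left(- \frac{7378616185}{99009}\right) \left(-110055\right) = \frac{270684534746725}{33003} \approx 8.2018 \cdot 10^{9}$)
$R - s{\left(x{\left(2 \right)} 1 \right)} = \frac{270684534746725}{33003} - \frac{124 + \frac{1}{20} \cdot 1}{2 \cdot \frac{1}{20} \cdot 1} = \frac{270684534746725}{33003} - \frac{\frac{1}{\frac{1}{20}} \left(124 + \frac{1}{20}\right)}{2} = \frac{270684534746725}{33003} - \frac{1}{2} \cdot 20 \cdot \frac{2481}{20} = \frac{270684534746725}{33003} - \frac{2481}{2} = \frac{541368987613007}{66006}$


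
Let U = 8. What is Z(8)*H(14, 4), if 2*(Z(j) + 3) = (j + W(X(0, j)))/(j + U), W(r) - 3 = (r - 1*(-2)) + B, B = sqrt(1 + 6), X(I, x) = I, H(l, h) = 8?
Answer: -83/4 + sqrt(7)/4 ≈ -20.089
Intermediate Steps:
B = sqrt(7) ≈ 2.6458
W(r) = 5 + r + sqrt(7) (W(r) = 3 + ((r - 1*(-2)) + sqrt(7)) = 3 + ((r + 2) + sqrt(7)) = 3 + ((2 + r) + sqrt(7)) = 3 + (2 + r + sqrt(7)) = 5 + r + sqrt(7))
Z(j) = -3 + (5 + j + sqrt(7))/(2*(8 + j)) (Z(j) = -3 + ((j + (5 + 0 + sqrt(7)))/(j + 8))/2 = -3 + ((j + (5 + sqrt(7)))/(8 + j))/2 = -3 + ((5 + j + sqrt(7))/(8 + j))/2 = -3 + (5 + j + sqrt(7))/(2*(8 + j)))
Z(8)*H(14, 4) = ((-43 + sqrt(7) - 5*8)/(2*(8 + 8)))*8 = ((1/2)*(-43 + sqrt(7) - 40)/16)*8 = ((1/2)*(1/16)*(-83 + sqrt(7)))*8 = (-83/32 + sqrt(7)/32)*8 = -83/4 + sqrt(7)/4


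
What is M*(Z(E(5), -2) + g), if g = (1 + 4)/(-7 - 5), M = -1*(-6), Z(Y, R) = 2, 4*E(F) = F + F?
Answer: 19/2 ≈ 9.5000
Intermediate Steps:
E(F) = F/2 (E(F) = (F + F)/4 = (2*F)/4 = F/2)
M = 6
g = -5/12 (g = 5/(-12) = 5*(-1/12) = -5/12 ≈ -0.41667)
M*(Z(E(5), -2) + g) = 6*(2 - 5/12) = 6*(19/12) = 19/2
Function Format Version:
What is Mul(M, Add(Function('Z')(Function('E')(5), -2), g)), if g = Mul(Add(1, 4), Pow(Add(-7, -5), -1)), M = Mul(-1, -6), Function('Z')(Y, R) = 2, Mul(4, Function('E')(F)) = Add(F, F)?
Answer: Rational(19, 2) ≈ 9.5000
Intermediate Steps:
Function('E')(F) = Mul(Rational(1, 2), F) (Function('E')(F) = Mul(Rational(1, 4), Add(F, F)) = Mul(Rational(1, 4), Mul(2, F)) = Mul(Rational(1, 2), F))
M = 6
g = Rational(-5, 12) (g = Mul(5, Pow(-12, -1)) = Mul(5, Rational(-1, 12)) = Rational(-5, 12) ≈ -0.41667)
Mul(M, Add(Function('Z')(Function('E')(5), -2), g)) = Mul(6, Add(2, Rational(-5, 12))) = Mul(6, Rational(19, 12)) = Rational(19, 2)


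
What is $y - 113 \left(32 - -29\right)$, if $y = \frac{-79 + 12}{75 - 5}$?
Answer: $- \frac{482577}{70} \approx -6894.0$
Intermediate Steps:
$y = - \frac{67}{70} \approx -0.95714$
$y - 113 \left(32 - -29\right) = - \frac{67}{70} - 113 \left(32 - -29\right) = - \frac{67}{70} - 113 \left(32 + 29\right) = - \frac{67}{70} - 6893 = - \frac{482577}{70}$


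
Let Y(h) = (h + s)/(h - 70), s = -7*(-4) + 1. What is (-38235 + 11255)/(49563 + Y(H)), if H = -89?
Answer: -1429940/2626859 ≈ -0.54435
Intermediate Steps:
s = 29 (s = 28 + 1 = 29)
Y(h) = (29 + h)/(-70 + h) (Y(h) = (h + 29)/(h - 70) = (29 + h)/(-70 + h))
(-38235 + 11255)/(49563 + Y(H)) = (-38235 + 11255)/(49563 + (29 - 89)/(-70 - 89)) = -26980/(49563 - 60/(-159)) = -26980/(49563 - 1/159*(-60)) = -26980/(49563 + 20/53) = -26980/2626859/53 = -26980*53/2626859 = -1429940/2626859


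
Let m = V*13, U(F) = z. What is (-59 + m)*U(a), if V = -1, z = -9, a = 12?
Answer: 648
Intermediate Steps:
U(F) = -9
m = -13 (m = -1*13 = -13)
(-59 + m)*U(a) = (-59 - 13)*(-9) = -72*(-9) = 648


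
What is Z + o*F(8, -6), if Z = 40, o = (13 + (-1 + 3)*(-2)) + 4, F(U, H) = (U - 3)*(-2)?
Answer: -90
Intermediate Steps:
F(U, H) = 6 - 2*U (F(U, H) = (-3 + U)*(-2) = 6 - 2*U)
o = 13 (o = (13 + 2*(-2)) + 4 = (13 - 4) + 4 = 9 + 4 = 13)
Z + o*F(8, -6) = 40 + 13*(6 - 2*8) = 40 + 13*(6 - 16) = 40 + 13*(-10) = 40 - 130 = -90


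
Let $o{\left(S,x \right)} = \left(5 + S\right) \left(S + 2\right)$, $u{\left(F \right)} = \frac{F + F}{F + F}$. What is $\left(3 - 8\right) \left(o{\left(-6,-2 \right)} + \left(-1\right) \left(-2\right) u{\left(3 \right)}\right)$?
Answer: $-30$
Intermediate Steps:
$u{\left(F \right)} = 1$ ($u{\left(F \right)} = \frac{2 F}{2 F} = 2 F \frac{1}{2 F} = 1$)
$o{\left(S,x \right)} = \left(2 + S\right) \left(5 + S\right)$ ($o{\left(S,x \right)} = \left(5 + S\right) \left(2 + S\right) = \left(2 + S\right) \left(5 + S\right)$)
$\left(3 - 8\right) \left(o{\left(-6,-2 \right)} + \left(-1\right) \left(-2\right) u{\left(3 \right)}\right) = \left(3 - 8\right) \left(\left(10 + \left(-6\right)^{2} + 7 \left(-6\right)\right) + \left(-1\right) \left(-2\right) 1\right) = - 5 \left(\left(10 + 36 - 42\right) + 2 \cdot 1\right) = - 5 \left(4 + 2\right) = \left(-5\right) 6 = -30$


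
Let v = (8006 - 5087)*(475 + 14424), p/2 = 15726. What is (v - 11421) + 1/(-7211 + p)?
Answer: 1053968621161/24241 ≈ 4.3479e+7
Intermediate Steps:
p = 31452 (p = 2*15726 = 31452)
v = 43490181 (v = 2919*14899 = 43490181)
(v - 11421) + 1/(-7211 + p) = (43490181 - 11421) + 1/(-7211 + 31452) = 43478760 + 1/24241 = 1053968621161/24241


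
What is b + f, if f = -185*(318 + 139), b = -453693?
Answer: -538238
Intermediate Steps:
f = -84545 (f = -185*457 = -84545)
b + f = -453693 - 84545 = -538238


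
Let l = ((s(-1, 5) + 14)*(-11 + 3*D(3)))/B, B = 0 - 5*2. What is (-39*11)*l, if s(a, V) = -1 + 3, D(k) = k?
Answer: -6864/5 ≈ -1372.8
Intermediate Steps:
s(a, V) = 2
B = -10 (B = 0 - 10 = -10)
l = 16/5 (l = ((2 + 14)*(-11 + 3*3))/(-10) = (16*(-11 + 9))*(-⅒) = (16*(-2))*(-⅒) = -32*(-⅒) = 16/5 ≈ 3.2000)
(-39*11)*l = -39*11*(16/5) = -429*16/5 = -6864/5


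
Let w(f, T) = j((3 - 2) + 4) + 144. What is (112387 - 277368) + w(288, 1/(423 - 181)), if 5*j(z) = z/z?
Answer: -824184/5 ≈ -1.6484e+5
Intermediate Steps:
j(z) = ⅕ (j(z) = (z/z)/5 = (⅕)*1 = ⅕)
w(f, T) = 721/5 (w(f, T) = ⅕ + 144 = 721/5)
(112387 - 277368) + w(288, 1/(423 - 181)) = (112387 - 277368) + 721/5 = -164981 + 721/5 = -824184/5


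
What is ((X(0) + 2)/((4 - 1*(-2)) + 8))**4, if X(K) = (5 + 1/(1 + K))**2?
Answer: 130321/2401 ≈ 54.278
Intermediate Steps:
((X(0) + 2)/((4 - 1*(-2)) + 8))**4 = (((6 + 5*0)**2/(1 + 0)**2 + 2)/((4 - 1*(-2)) + 8))**4 = (((6 + 0)**2/1**2 + 2)/((4 + 2) + 8))**4 = ((1*6**2 + 2)/(6 + 8))**4 = ((1*36 + 2)/14)**4 = ((36 + 2)*(1/14))**4 = (38*(1/14))**4 = (19/7)**4 = 130321/2401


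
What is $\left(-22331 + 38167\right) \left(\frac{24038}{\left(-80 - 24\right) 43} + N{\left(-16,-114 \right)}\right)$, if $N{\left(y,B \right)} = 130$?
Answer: $\frac{1103218899}{559} \approx 1.9736 \cdot 10^{6}$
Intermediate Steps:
$\left(-22331 + 38167\right) \left(\frac{24038}{\left(-80 - 24\right) 43} + N{\left(-16,-114 \right)}\right) = \left(-22331 + 38167\right) \left(\frac{24038}{\left(-80 - 24\right) 43} + 130\right) = 15836 \left(\frac{24038}{\left(-104\right) 43} + 130\right) = 15836 \left(\frac{24038}{-4472} + 130\right) = 15836 \left(24038 \left(- \frac{1}{4472}\right) + 130\right) = 15836 \left(- \frac{12019}{2236} + 130\right) = 15836 \cdot \frac{278661}{2236} = \frac{1103218899}{559}$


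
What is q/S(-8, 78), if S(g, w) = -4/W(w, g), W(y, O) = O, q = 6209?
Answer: 12418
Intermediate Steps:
S(g, w) = -4/g
q/S(-8, 78) = 6209/((-4/(-8))) = 6209/((-4*(-⅛))) = 6209/(½) = 6209*2 = 12418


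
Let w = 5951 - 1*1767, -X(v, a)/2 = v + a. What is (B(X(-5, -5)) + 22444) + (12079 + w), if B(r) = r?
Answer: 38727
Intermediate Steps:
X(v, a) = -2*a - 2*v (X(v, a) = -2*(v + a) = -2*(a + v) = -2*a - 2*v)
w = 4184 (w = 5951 - 1767 = 4184)
(B(X(-5, -5)) + 22444) + (12079 + w) = ((-2*(-5) - 2*(-5)) + 22444) + (12079 + 4184) = ((10 + 10) + 22444) + 16263 = (20 + 22444) + 16263 = 22464 + 16263 = 38727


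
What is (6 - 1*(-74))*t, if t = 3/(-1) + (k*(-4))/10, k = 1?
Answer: -272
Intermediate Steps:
t = -17/5 (t = 3/(-1) + (1*(-4))/10 = 3*(-1) - 4*1/10 = -3 - 2/5 = -17/5 ≈ -3.4000)
(6 - 1*(-74))*t = (6 - 1*(-74))*(-17/5) = (6 + 74)*(-17/5) = 80*(-17/5) = -272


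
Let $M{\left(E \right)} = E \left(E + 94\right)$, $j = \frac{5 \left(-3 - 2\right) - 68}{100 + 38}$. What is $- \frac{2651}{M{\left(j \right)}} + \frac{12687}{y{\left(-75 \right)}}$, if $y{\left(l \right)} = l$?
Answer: $- \frac{422570107}{3327075} \approx -127.01$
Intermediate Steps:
$j = - \frac{31}{46}$ ($j = \frac{5 \left(-5\right) - 68}{138} = \left(-25 - 68\right) \frac{1}{138} = \left(-93\right) \frac{1}{138} = - \frac{31}{46} \approx -0.67391$)
$M{\left(E \right)} = E \left(94 + E\right)$
$- \frac{2651}{M{\left(j \right)}} + \frac{12687}{y{\left(-75 \right)}} = - \frac{2651}{\left(- \frac{31}{46}\right) \left(94 - \frac{31}{46}\right)} + \frac{12687}{-75} = - \frac{2651}{\left(- \frac{31}{46}\right) \frac{4293}{46}} + 12687 \left(- \frac{1}{75}\right) = - \frac{2651}{- \frac{133083}{2116}} - \frac{4229}{25} = \left(-2651\right) \left(- \frac{2116}{133083}\right) - \frac{4229}{25} = \frac{5609516}{133083} - \frac{4229}{25} = - \frac{422570107}{3327075}$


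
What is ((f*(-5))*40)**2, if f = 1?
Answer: 40000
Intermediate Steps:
((f*(-5))*40)**2 = ((1*(-5))*40)**2 = (-5*40)**2 = (-200)**2 = 40000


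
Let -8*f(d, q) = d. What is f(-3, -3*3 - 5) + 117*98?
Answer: 91731/8 ≈ 11466.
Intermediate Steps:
f(d, q) = -d/8
f(-3, -3*3 - 5) + 117*98 = -⅛*(-3) + 117*98 = 3/8 + 11466 = 91731/8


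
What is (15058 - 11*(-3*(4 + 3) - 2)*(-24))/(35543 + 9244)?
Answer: 8986/44787 ≈ 0.20064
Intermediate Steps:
(15058 - 11*(-3*(4 + 3) - 2)*(-24))/(35543 + 9244) = (15058 - 11*(-3*7 - 2)*(-24))/44787 = (15058 - 11*(-21 - 2)*(-24))*(1/44787) = (15058 - 11*(-23)*(-24))*(1/44787) = (15058 + 253*(-24))*(1/44787) = (15058 - 6072)*(1/44787) = 8986*(1/44787) = 8986/44787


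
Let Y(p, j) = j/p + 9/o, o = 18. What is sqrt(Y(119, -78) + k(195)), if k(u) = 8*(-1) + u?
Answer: 27*sqrt(14518)/238 ≈ 13.669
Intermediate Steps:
Y(p, j) = 1/2 + j/p (Y(p, j) = j/p + 9/18 = j/p + 9*(1/18) = j/p + 1/2 = 1/2 + j/p)
k(u) = -8 + u
sqrt(Y(119, -78) + k(195)) = sqrt((-78 + (1/2)*119)/119 + (-8 + 195)) = sqrt((-78 + 119/2)/119 + 187) = sqrt((1/119)*(-37/2) + 187) = sqrt(-37/238 + 187) = sqrt(44469/238) = 27*sqrt(14518)/238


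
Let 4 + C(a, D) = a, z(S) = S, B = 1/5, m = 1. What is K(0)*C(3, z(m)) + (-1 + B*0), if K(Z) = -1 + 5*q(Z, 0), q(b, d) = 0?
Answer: 0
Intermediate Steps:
B = ⅕ ≈ 0.20000
C(a, D) = -4 + a
K(Z) = -1 (K(Z) = -1 + 5*0 = -1 + 0 = -1)
K(0)*C(3, z(m)) + (-1 + B*0) = -(-4 + 3) + (-1 + (⅕)*0) = -1*(-1) + (-1 + 0) = 1 - 1 = 0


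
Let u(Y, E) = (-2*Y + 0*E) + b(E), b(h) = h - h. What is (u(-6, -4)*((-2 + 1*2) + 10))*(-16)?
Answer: -1920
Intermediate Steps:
b(h) = 0
u(Y, E) = -2*Y (u(Y, E) = (-2*Y + 0*E) + 0 = (-2*Y + 0) + 0 = -2*Y + 0 = -2*Y)
(u(-6, -4)*((-2 + 1*2) + 10))*(-16) = ((-2*(-6))*((-2 + 1*2) + 10))*(-16) = (12*((-2 + 2) + 10))*(-16) = (12*(0 + 10))*(-16) = (12*10)*(-16) = 120*(-16) = -1920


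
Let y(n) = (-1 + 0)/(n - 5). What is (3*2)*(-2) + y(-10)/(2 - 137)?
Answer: -24301/2025 ≈ -12.000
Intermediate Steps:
y(n) = -1/(-5 + n)
(3*2)*(-2) + y(-10)/(2 - 137) = (3*2)*(-2) + (-1/(-5 - 10))/(2 - 137) = 6*(-2) + (-1/(-15))/(-135) = -12 - (-1)*(-1)/(135*15) = -12 - 1/135*1/15 = -12 - 1/2025 = -24301/2025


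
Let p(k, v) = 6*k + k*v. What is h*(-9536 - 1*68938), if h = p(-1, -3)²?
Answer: -706266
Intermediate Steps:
h = 9 (h = (-(6 - 3))² = (-1*3)² = (-3)² = 9)
h*(-9536 - 1*68938) = 9*(-9536 - 1*68938) = 9*(-9536 - 68938) = 9*(-78474) = -706266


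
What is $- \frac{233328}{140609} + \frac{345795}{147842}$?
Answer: $\frac{14126210979}{20787915778} \approx 0.67954$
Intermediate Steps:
$- \frac{233328}{140609} + \frac{345795}{147842} = \frac{14126210979}{20787915778}$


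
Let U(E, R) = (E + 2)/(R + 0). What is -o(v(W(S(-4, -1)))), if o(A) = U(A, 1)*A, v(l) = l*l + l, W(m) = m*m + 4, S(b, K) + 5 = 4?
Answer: -960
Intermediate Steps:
U(E, R) = (2 + E)/R
S(b, K) = -1 (S(b, K) = -5 + 4 = -1)
W(m) = 4 + m² (W(m) = m² + 4 = 4 + m²)
v(l) = l + l² (v(l) = l² + l = l + l²)
o(A) = A*(2 + A) (o(A) = ((2 + A)/1)*A = (1*(2 + A))*A = (2 + A)*A = A*(2 + A))
-o(v(W(S(-4, -1)))) = -(4 + (-1)²)*(1 + (4 + (-1)²))*(2 + (4 + (-1)²)*(1 + (4 + (-1)²))) = -(4 + 1)*(1 + (4 + 1))*(2 + (4 + 1)*(1 + (4 + 1))) = -5*(1 + 5)*(2 + 5*(1 + 5)) = -5*6*(2 + 5*6) = -30*(2 + 30) = -30*32 = -1*960 = -960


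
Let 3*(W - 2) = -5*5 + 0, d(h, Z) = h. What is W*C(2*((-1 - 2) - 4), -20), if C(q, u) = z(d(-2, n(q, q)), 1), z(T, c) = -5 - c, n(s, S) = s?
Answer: 38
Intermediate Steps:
W = -19/3 (W = 2 + (-5*5 + 0)/3 = 2 + (-25 + 0)/3 = 2 + (1/3)*(-25) = 2 - 25/3 = -19/3 ≈ -6.3333)
C(q, u) = -6 (C(q, u) = -5 - 1*1 = -5 - 1 = -6)
W*C(2*((-1 - 2) - 4), -20) = -19/3*(-6) = 38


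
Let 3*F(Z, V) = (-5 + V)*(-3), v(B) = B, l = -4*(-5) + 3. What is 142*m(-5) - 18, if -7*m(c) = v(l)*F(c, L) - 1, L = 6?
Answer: 3282/7 ≈ 468.86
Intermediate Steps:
l = 23 (l = 20 + 3 = 23)
F(Z, V) = 5 - V (F(Z, V) = ((-5 + V)*(-3))/3 = (15 - 3*V)/3 = 5 - V)
m(c) = 24/7 (m(c) = -(23*(5 - 1*6) - 1)/7 = -(23*(5 - 6) - 1)/7 = -(23*(-1) - 1)/7 = -(-23 - 1)/7 = -1/7*(-24) = 24/7)
142*m(-5) - 18 = 142*(24/7) - 18 = 3408/7 - 18 = 3282/7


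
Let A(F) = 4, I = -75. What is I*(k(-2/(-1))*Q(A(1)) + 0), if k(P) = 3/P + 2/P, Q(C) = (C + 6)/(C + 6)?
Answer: -375/2 ≈ -187.50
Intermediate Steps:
Q(C) = 1 (Q(C) = (6 + C)/(6 + C) = 1)
k(P) = 5/P
I*(k(-2/(-1))*Q(A(1)) + 0) = -75*((5/((-2/(-1))))*1 + 0) = -75*((5/((-2*(-1))))*1 + 0) = -75*((5/2)*1 + 0) = -75*(5/2 + 0) = -75*5/2 = -375/2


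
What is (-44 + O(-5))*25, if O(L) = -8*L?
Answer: -100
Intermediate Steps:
(-44 + O(-5))*25 = (-44 - 8*(-5))*25 = (-44 + 40)*25 = -4*25 = -100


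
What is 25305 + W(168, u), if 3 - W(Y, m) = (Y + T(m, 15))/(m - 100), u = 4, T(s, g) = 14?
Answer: 1214875/48 ≈ 25310.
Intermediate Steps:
W(Y, m) = 3 - (14 + Y)/(-100 + m) (W(Y, m) = 3 - (Y + 14)/(m - 100) = 3 - (14 + Y)/(-100 + m))
25305 + W(168, u) = 25305 + (-314 - 1*168 + 3*4)/(-100 + 4) = 25305 + (-314 - 168 + 12)/(-96) = 25305 - 1/96*(-470) = 25305 + 235/48 = 1214875/48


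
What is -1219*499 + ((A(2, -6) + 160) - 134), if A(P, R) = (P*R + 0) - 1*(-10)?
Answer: -608257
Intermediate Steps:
A(P, R) = 10 + P*R (A(P, R) = P*R + 10 = 10 + P*R)
-1219*499 + ((A(2, -6) + 160) - 134) = -1219*499 + (((10 + 2*(-6)) + 160) - 134) = -608281 + (((10 - 12) + 160) - 134) = -608281 + ((-2 + 160) - 134) = -608281 + (158 - 134) = -608281 + 24 = -608257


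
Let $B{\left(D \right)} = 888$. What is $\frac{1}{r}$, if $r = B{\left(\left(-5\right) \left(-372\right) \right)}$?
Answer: $\frac{1}{888} \approx 0.0011261$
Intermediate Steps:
$r = 888$
$\frac{1}{r} = \frac{1}{888}$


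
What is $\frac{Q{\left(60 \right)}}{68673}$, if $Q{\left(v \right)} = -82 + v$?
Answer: $- \frac{2}{6243} \approx -0.00032036$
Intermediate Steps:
$\frac{Q{\left(60 \right)}}{68673} = \frac{-82 + 60}{68673} = \left(-22\right) \frac{1}{68673} = - \frac{2}{6243}$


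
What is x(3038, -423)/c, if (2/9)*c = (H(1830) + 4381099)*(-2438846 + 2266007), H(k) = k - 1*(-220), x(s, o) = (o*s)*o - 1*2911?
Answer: -1087166782/6818211810099 ≈ -0.00015945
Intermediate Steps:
x(s, o) = -2911 + s*o² (x(s, o) = s*o² - 2911 = -2911 + s*o²)
H(k) = 220 + k (H(k) = k + 220 = 220 + k)
c = -6818211810099/2 (c = 9*(((220 + 1830) + 4381099)*(-2438846 + 2266007))/2 = 9*((2050 + 4381099)*(-172839))/2 = 9*(4383149*(-172839))/2 = (9/2)*(-757579090011) = -6818211810099/2 ≈ -3.4091e+12)
x(3038, -423)/c = (-2911 + 3038*(-423)²)/(-6818211810099/2) = (-2911 + 3038*178929)*(-2/6818211810099) = (-2911 + 543586302)*(-2/6818211810099) = 543583391*(-2/6818211810099) = -1087166782/6818211810099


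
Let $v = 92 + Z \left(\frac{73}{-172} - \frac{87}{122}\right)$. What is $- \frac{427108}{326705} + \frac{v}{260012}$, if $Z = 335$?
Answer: $- \frac{1166161113489137}{891266237066320} \approx -1.3084$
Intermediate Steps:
$v = - \frac{3032961}{10492}$ ($v = 92 + 335 \left(\frac{73}{-172} - \frac{87}{122}\right) = 92 + 335 \left(73 \left(- \frac{1}{172}\right) - \frac{87}{122}\right) = 92 + 335 \left(- \frac{73}{172} - \frac{87}{122}\right) = 92 + 335 \left(- \frac{11935}{10492}\right) = 92 - \frac{3998225}{10492} = - \frac{3032961}{10492} \approx -289.07$)
$- \frac{427108}{326705} + \frac{v}{260012} = - \frac{427108}{326705} - \frac{3032961}{10492 \cdot 260012} = \left(-427108\right) \frac{1}{326705} - \frac{3032961}{2728045904} = - \frac{427108}{326705} - \frac{3032961}{2728045904} = - \frac{1166161113489137}{891266237066320}$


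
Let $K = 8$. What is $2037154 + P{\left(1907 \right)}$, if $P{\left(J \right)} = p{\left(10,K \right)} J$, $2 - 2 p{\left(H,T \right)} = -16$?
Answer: $2054317$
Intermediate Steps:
$p{\left(H,T \right)} = 9$ ($p{\left(H,T \right)} = 1 - -8 = 1 + 8 = 9$)
$P{\left(J \right)} = 9 J$
$2037154 + P{\left(1907 \right)} = 2037154 + 9 \cdot 1907 = 2037154 + 17163 = 2054317$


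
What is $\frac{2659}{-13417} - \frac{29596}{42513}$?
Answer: $- \frac{510131599}{570396921} \approx -0.89435$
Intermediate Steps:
$\frac{2659}{-13417} - \frac{29596}{42513} = 2659 \left(- \frac{1}{13417}\right) - \frac{29596}{42513} = - \frac{2659}{13417} - \frac{29596}{42513} = - \frac{510131599}{570396921}$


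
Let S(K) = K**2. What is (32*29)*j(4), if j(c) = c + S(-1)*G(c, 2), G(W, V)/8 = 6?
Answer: 48256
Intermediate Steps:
G(W, V) = 48 (G(W, V) = 8*6 = 48)
j(c) = 48 + c (j(c) = c + (-1)**2*48 = c + 1*48 = c + 48 = 48 + c)
(32*29)*j(4) = (32*29)*(48 + 4) = 928*52 = 48256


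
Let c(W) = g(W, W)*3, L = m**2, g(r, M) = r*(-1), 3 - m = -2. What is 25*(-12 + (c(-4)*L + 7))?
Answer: 7375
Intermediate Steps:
m = 5 (m = 3 - 1*(-2) = 3 + 2 = 5)
g(r, M) = -r
L = 25 (L = 5**2 = 25)
c(W) = -3*W (c(W) = -W*3 = -3*W)
25*(-12 + (c(-4)*L + 7)) = 25*(-12 + (-3*(-4)*25 + 7)) = 25*(-12 + (12*25 + 7)) = 25*(-12 + (300 + 7)) = 25*(-12 + 307) = 25*295 = 7375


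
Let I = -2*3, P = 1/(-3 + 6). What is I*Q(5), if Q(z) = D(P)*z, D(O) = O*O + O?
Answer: -40/3 ≈ -13.333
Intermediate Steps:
P = ⅓ (P = 1/3 = ⅓ ≈ 0.33333)
I = -6
D(O) = O + O² (D(O) = O² + O = O + O²)
Q(z) = 4*z/9 (Q(z) = ((1 + ⅓)/3)*z = ((⅓)*(4/3))*z = 4*z/9)
I*Q(5) = -8*5/3 = -6*20/9 = -40/3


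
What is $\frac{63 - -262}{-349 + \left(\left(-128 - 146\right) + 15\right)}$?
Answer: $- \frac{325}{608} \approx -0.53454$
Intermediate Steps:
$\frac{63 - -262}{-349 + \left(\left(-128 - 146\right) + 15\right)} = \frac{63 + 262}{-349 + \left(-274 + 15\right)} = \frac{325}{-349 - 259} = \frac{325}{-608} = 325 \left(- \frac{1}{608}\right) = - \frac{325}{608}$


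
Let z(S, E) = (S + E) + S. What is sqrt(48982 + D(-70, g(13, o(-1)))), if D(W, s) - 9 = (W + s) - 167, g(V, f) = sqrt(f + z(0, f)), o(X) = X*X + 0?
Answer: sqrt(48754 + sqrt(2)) ≈ 220.81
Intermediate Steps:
o(X) = X**2 (o(X) = X**2 + 0 = X**2)
z(S, E) = E + 2*S (z(S, E) = (E + S) + S = E + 2*S)
g(V, f) = sqrt(2)*sqrt(f) (g(V, f) = sqrt(f + (f + 2*0)) = sqrt(f + (f + 0)) = sqrt(f + f) = sqrt(2*f) = sqrt(2)*sqrt(f))
D(W, s) = -158 + W + s (D(W, s) = 9 + ((W + s) - 167) = 9 + (-167 + W + s) = -158 + W + s)
sqrt(48982 + D(-70, g(13, o(-1)))) = sqrt(48982 + (-158 - 70 + sqrt(2)*sqrt((-1)**2))) = sqrt(48982 + (-158 - 70 + sqrt(2)*sqrt(1))) = sqrt(48982 + (-158 - 70 + sqrt(2)*1)) = sqrt(48982 + (-158 - 70 + sqrt(2))) = sqrt(48982 + (-228 + sqrt(2))) = sqrt(48754 + sqrt(2))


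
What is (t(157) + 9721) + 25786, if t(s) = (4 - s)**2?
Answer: 58916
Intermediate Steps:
(t(157) + 9721) + 25786 = ((-4 + 157)**2 + 9721) + 25786 = (153**2 + 9721) + 25786 = (23409 + 9721) + 25786 = 33130 + 25786 = 58916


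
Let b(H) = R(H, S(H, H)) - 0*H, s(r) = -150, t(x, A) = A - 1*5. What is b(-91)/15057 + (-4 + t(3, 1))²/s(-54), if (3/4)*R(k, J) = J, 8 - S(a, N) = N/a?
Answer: -68732/161325 ≈ -0.42605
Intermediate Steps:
t(x, A) = -5 + A (t(x, A) = A - 5 = -5 + A)
S(a, N) = 8 - N/a
R(k, J) = 4*J/3
b(H) = 28/3 (b(H) = 4*(8 - H/H)/3 - 0*H = 4*(8 - 1)/3 - 1*0 = (4/3)*7 + 0 = 28/3 + 0 = 28/3)
b(-91)/15057 + (-4 + t(3, 1))²/s(-54) = (28/3)/15057 + (-4 + (-5 + 1))²/(-150) = (28/3)*(1/15057) + (-4 - 4)²*(-1/150) = 4/6453 + (-8)²*(-1/150) = 4/6453 + 64*(-1/150) = 4/6453 - 32/75 = -68732/161325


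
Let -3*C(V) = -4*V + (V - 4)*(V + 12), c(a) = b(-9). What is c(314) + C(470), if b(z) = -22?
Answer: -74266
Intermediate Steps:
c(a) = -22
C(V) = 4*V/3 - (-4 + V)*(12 + V)/3 (C(V) = -(-4*V + (V - 4)*(V + 12))/3 = -(-4*V + (-4 + V)*(12 + V))/3 = 4*V/3 - (-4 + V)*(12 + V)/3)
c(314) + C(470) = -22 + (16 - 4/3*470 - 1/3*470**2) = -22 + (16 - 1880/3 - 1/3*220900) = -22 + (16 - 1880/3 - 220900/3) = -22 - 74244 = -74266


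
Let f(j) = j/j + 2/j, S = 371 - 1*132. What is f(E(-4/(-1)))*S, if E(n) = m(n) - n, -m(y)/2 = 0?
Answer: 239/2 ≈ 119.50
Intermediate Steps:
m(y) = 0 (m(y) = -2*0 = 0)
E(n) = -n (E(n) = 0 - n = -n)
S = 239 (S = 371 - 132 = 239)
f(j) = 1 + 2/j
f(E(-4/(-1)))*S = ((2 - (-4)/(-1))/((-(-4)/(-1))))*239 = ((2 - (-4)*(-1))/((-(-4)*(-1))))*239 = ((2 - 1*4)/((-1*4)))*239 = ((2 - 4)/(-4))*239 = -¼*(-2)*239 = (½)*239 = 239/2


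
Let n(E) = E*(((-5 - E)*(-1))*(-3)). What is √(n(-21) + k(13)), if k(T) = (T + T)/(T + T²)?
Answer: I*√49385/7 ≈ 31.747*I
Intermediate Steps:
k(T) = 2*T/(T + T²) (k(T) = (2*T)/(T + T²) = 2*T/(T + T²))
n(E) = E*(-15 - 3*E) (n(E) = E*((5 + E)*(-3)) = E*(-15 - 3*E))
√(n(-21) + k(13)) = √(-3*(-21)*(5 - 21) + 2/(1 + 13)) = √(-3*(-21)*(-16) + 2/14) = √(-1008 + 2*(1/14)) = √(-1008 + ⅐) = √(-7055/7) = I*√49385/7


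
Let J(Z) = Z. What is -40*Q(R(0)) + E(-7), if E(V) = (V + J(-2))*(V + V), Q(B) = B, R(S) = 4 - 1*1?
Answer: 6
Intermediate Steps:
R(S) = 3 (R(S) = 4 - 1 = 3)
E(V) = 2*V*(-2 + V) (E(V) = (V - 2)*(V + V) = (-2 + V)*(2*V) = 2*V*(-2 + V))
-40*Q(R(0)) + E(-7) = -40*3 + 2*(-7)*(-2 - 7) = -120 + 2*(-7)*(-9) = -120 + 126 = 6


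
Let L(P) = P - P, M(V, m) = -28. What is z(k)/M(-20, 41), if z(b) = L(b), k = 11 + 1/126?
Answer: 0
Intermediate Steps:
L(P) = 0
k = 1387/126 (k = 11 + 1/126 = 1387/126 ≈ 11.008)
z(b) = 0
z(k)/M(-20, 41) = 0/(-28) = 0*(-1/28) = 0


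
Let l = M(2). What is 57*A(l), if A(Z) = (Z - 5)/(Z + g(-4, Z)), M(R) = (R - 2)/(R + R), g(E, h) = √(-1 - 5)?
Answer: 95*I*√6/2 ≈ 116.35*I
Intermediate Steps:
g(E, h) = I*√6 (g(E, h) = √(-6) = I*√6)
M(R) = (-2 + R)/(2*R) (M(R) = (-2 + R)/((2*R)) = (-2 + R)*(1/(2*R)) = (-2 + R)/(2*R))
l = 0 (l = (½)*(-2 + 2)/2 = (½)*(½)*0 = 0)
A(Z) = (-5 + Z)/(Z + I*√6) (A(Z) = (Z - 5)/(Z + I*√6) = (-5 + Z)/(Z + I*√6))
57*A(l) = 57*((-5 + 0)/(0 + I*√6)) = 57*(-5/(I*√6)) = 57*(-I*√6/6*(-5)) = 57*(5*I*√6/6) = 95*I*√6/2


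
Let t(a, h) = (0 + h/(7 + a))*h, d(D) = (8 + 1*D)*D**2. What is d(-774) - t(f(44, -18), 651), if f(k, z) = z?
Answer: -5047390575/11 ≈ -4.5885e+8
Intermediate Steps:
d(D) = D**2*(8 + D) (d(D) = (8 + D)*D**2 = D**2*(8 + D))
t(a, h) = h**2/(7 + a) (t(a, h) = (h/(7 + a))*h = h**2/(7 + a))
d(-774) - t(f(44, -18), 651) = (-774)**2*(8 - 774) - 651**2/(7 - 18) = 599076*(-766) - 423801/(-11) = -458892216 - 423801*(-1)/11 = -458892216 - 1*(-423801/11) = -458892216 + 423801/11 = -5047390575/11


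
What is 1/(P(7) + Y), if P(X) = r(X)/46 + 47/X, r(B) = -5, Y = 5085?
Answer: 322/1639497 ≈ 0.00019640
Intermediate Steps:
P(X) = -5/46 + 47/X
1/(P(7) + Y) = 1/((-5/46 + 47/7) + 5085) = 1/(2127/322 + 5085) = 1/(1639497/322) = 322/1639497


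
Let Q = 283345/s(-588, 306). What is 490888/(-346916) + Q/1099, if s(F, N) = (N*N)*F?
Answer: -7425774094065209/5247859634832528 ≈ -1.4150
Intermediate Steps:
s(F, N) = F*N² (s(F, N) = N²*F = F*N²)
Q = -283345/55057968 (Q = 283345/((-588*306²)) = 283345/((-588*93636)) = 283345/(-55057968) = 283345*(-1/55057968) = -283345/55057968 ≈ -0.0051463)
490888/(-346916) + Q/1099 = 490888/(-346916) - 283345/55057968/1099 = 490888*(-1/346916) - 283345/55057968*1/1099 = -122722/86729 - 283345/60508706832 = -7425774094065209/5247859634832528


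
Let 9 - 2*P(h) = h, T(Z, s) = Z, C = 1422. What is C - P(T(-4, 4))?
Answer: 2831/2 ≈ 1415.5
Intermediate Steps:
P(h) = 9/2 - h/2
C - P(T(-4, 4)) = 1422 - (9/2 - 1/2*(-4)) = 1422 - (9/2 + 2) = 1422 - 1*13/2 = 1422 - 13/2 = 2831/2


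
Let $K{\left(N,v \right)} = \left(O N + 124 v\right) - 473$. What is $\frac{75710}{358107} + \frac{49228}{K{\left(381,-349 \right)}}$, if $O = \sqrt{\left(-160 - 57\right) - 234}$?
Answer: $\frac{2 \left(- 2386109101 i + 4807585 \sqrt{451}\right)}{358107 \left(127 \sqrt{451} + 14583 i\right)} \approx -0.8766 - 0.20123 i$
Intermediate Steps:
$O = i \sqrt{451}$ ($O = \sqrt{\left(-160 - 57\right) - 234} = \sqrt{-217 - 234} = \sqrt{-451} = i \sqrt{451} \approx 21.237 i$)
$K{\left(N,v \right)} = -473 + 124 v + i N \sqrt{451}$ ($K{\left(N,v \right)} = \left(i \sqrt{451} N + 124 v\right) - 473 = \left(i N \sqrt{451} + 124 v\right) - 473 = \left(124 v + i N \sqrt{451}\right) - 473 = -473 + 124 v + i N \sqrt{451}$)
$\frac{75710}{358107} + \frac{49228}{K{\left(381,-349 \right)}} = \frac{75710}{358107} + \frac{49228}{-473 + 124 \left(-349\right) + i 381 \sqrt{451}} = 75710 \cdot \frac{1}{358107} + \frac{49228}{-473 - 43276 + 381 i \sqrt{451}} = \frac{75710}{358107} + \frac{49228}{-43749 + 381 i \sqrt{451}}$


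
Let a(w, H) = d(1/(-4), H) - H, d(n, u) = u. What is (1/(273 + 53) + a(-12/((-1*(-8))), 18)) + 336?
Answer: 109537/326 ≈ 336.00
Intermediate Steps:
a(w, H) = 0 (a(w, H) = H - H = 0)
(1/(273 + 53) + a(-12/((-1*(-8))), 18)) + 336 = (1/(273 + 53) + 0) + 336 = (1/326 + 0) + 336 = 1/326 + 336 = 109537/326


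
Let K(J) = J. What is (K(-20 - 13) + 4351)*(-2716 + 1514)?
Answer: -5190236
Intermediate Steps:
(K(-20 - 13) + 4351)*(-2716 + 1514) = ((-20 - 13) + 4351)*(-2716 + 1514) = (-33 + 4351)*(-1202) = 4318*(-1202) = -5190236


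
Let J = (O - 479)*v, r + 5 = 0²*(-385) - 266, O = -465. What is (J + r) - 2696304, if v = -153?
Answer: -2552143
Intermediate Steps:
r = -271 (r = -5 + (0²*(-385) - 266) = -5 + (0*(-385) - 266) = -5 + (0 - 266) = -5 - 266 = -271)
J = 144432 (J = (-465 - 479)*(-153) = -944*(-153) = 144432)
(J + r) - 2696304 = (144432 - 271) - 2696304 = 144161 - 2696304 = -2552143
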